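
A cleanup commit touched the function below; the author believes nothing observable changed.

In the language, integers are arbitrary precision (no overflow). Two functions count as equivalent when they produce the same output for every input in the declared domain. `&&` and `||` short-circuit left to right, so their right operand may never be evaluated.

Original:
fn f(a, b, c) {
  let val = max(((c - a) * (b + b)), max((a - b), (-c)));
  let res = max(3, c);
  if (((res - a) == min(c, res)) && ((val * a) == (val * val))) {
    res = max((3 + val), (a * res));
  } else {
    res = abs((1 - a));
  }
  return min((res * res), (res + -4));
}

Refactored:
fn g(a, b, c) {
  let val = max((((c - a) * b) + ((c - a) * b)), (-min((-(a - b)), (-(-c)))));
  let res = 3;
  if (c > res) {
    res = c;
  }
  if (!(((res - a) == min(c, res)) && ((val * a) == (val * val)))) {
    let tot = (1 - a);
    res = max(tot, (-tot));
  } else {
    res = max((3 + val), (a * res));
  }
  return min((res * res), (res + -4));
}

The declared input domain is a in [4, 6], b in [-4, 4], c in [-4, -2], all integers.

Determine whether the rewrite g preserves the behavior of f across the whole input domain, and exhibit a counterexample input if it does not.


Equivalent — the differences include comparison usage differs, and arithmetic usage differs, and local variable names differ, and statement counts differ, and min/max/abs usage differs, and boolean connective usage differs, and branching structure differs, yet no declared input distinguishes the two.
As a probe, take a=5, b=-1, c=-3: f runs val becomes 16; next res becomes 3; next (((res - a) == min(c, res)) && ((val * a) == (val * val))) evaluates to false; next res becomes 4; next final value 0; g runs val becomes 16; next res becomes 3; next (c > res) evaluates to false; next (!(((res - a) == min(c, res)) && ((val * a) == (val * val)))) evaluates to true; next tot becomes -4; next res becomes 4; next final value 0; both end at 0.
Sweeping the whole domain (81 inputs) finds no disagreement.
verdict: equivalent


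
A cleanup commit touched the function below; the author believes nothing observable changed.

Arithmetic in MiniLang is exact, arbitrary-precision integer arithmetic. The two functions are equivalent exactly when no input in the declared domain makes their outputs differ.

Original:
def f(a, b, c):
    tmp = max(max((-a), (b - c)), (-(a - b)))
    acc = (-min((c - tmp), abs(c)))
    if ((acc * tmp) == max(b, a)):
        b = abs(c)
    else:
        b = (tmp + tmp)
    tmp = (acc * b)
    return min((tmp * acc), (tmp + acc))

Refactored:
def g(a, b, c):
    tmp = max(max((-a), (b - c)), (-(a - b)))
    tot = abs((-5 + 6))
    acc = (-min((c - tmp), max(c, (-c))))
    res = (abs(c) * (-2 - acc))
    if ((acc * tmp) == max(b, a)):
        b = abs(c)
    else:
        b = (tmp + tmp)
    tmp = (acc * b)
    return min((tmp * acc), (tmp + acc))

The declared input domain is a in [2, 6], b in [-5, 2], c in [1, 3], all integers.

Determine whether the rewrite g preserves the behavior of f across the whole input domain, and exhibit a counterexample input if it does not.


Equivalent. Among the additions is an assignment to `tot` whose value nothing reads, and its value is discarded.
Sweeping the whole domain (120 inputs) finds no disagreement.
Tracing a=3, b=-4, c=1: f: tmp := -3 | acc := -1 | ((acc * tmp) == max(b, a)): true | b := 1 | tmp := -1 | result -2 | g: tmp := -3 | tot := 1 | acc := -1 | res := -1 | ((acc * tmp) == max(b, a)): true | b := 1 | tmp := -1 | result -2 — matching result -2.
verdict: equivalent


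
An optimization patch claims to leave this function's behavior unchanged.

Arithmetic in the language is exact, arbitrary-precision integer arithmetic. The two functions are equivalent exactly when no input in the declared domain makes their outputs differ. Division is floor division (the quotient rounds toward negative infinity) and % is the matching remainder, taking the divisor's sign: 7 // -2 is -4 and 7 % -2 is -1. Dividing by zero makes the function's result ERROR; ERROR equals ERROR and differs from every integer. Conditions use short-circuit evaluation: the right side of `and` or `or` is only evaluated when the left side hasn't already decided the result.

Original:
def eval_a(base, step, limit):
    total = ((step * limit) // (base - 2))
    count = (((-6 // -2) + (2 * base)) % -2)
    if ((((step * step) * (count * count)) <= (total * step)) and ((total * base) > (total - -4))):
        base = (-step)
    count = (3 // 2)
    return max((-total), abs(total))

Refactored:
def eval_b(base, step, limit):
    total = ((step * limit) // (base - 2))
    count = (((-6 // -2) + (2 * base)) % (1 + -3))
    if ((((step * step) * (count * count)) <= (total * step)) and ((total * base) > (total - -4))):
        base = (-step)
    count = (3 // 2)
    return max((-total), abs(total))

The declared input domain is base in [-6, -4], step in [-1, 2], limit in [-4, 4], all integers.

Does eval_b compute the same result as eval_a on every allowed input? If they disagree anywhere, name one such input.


Reading the diff, among the changes: constant usage differs, plus arithmetic usage differs.
As a probe, take base=-5, step=-1, limit=-2: eval_a runs total becomes -1; next count becomes -1; next ((((step * step) * (count * count)) <= (total * step)) and ((total * base) > (total - -4))) evaluates to true; next base becomes 1; next count becomes 1; next final value 1; eval_b runs total becomes -1; next count becomes -1; next ((((step * step) * (count * count)) <= (total * step)) and ((total * base) > (total - -4))) evaluates to true; next base becomes 1; next count becomes 1; next final value 1; both end at 1.
Across all 108 domain points the two functions coincide.
verdict: equivalent


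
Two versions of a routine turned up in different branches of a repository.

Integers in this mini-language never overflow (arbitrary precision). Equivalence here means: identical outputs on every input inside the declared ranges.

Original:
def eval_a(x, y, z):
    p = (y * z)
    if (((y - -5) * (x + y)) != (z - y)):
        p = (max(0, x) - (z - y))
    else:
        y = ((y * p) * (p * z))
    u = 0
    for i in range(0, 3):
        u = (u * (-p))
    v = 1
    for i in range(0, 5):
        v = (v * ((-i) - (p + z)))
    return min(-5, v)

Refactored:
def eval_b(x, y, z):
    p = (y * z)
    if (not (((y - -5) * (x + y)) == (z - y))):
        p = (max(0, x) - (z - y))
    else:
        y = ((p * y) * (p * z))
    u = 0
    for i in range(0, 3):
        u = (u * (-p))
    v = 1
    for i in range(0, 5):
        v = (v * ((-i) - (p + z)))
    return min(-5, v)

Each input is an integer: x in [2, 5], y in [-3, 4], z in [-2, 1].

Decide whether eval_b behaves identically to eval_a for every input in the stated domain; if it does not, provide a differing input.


Side by side, the visible changes include: boolean connective usage differs, plus comparison usage differs.
As a probe, take x=3, y=-3, z=-2: eval_a runs p=6, then (((y - -5) * (x + y)) != (z - y)) is true, then p=2, then u=0, then (i=0), then u=0, then (i=1), then u=0, then (i=2), then u=0, then v=1, then (i=0), then v=0, then (i=1), then v=0, then (i=2), then v=0, then (i=3), then v=0, then (i=4), then v=0, then returns -5; eval_b runs p=6, then (not (((y - -5) * (x + y)) == (z - y))) is true, then p=2, then u=0, then (i=0), then u=0, then (i=1), then u=0, then (i=2), then u=0, then v=1, then (i=0), then v=0, then (i=1), then v=0, then (i=2), then v=0, then (i=3), then v=0, then (i=4), then v=0, then returns -5; both end at -5.
Across all 128 domain points the two functions coincide.
verdict: equivalent


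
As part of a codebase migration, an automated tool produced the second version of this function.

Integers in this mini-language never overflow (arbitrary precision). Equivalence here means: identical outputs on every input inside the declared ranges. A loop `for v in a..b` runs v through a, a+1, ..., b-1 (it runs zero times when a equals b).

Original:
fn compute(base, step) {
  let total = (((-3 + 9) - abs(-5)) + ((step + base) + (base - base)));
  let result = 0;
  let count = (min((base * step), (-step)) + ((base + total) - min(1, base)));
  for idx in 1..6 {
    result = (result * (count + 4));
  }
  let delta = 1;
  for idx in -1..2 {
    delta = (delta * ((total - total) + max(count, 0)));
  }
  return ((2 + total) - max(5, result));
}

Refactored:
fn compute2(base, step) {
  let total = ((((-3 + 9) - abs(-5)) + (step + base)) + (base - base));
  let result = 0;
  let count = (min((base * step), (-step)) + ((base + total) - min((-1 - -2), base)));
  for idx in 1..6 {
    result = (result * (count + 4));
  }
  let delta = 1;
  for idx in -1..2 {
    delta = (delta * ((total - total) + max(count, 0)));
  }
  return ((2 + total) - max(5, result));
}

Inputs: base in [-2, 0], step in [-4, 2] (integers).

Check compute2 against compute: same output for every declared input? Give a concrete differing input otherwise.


This is a faithful refactor — arithmetic usage differs, constant usage differs, but the computed results match everywhere.
Tracing base=-1, step=1: compute: total becomes 1; next result becomes 0; next count becomes 0; next at idx=1:; next result becomes 0; next at idx=2:; next result becomes 0; next at idx=3:; next result becomes 0; next at idx=4:; next result becomes 0; next at idx=5:; next result becomes 0; next delta becomes 1; next at idx=-1:; next delta becomes 0; next at idx=0:; next delta becomes 0; next at idx=1:; next delta becomes 0; next final value -2 | compute2: total becomes 1; next result becomes 0; next count becomes 0; next at idx=1:; next result becomes 0; next at idx=2:; next result becomes 0; next at idx=3:; next result becomes 0; next at idx=4:; next result becomes 0; next at idx=5:; next result becomes 0; next delta becomes 1; next at idx=-1:; next delta becomes 0; next at idx=0:; next delta becomes 0; next at idx=1:; next delta becomes 0; next final value -2 — matching result -2.
Sweeping the whole domain (21 inputs) finds no disagreement.
verdict: equivalent


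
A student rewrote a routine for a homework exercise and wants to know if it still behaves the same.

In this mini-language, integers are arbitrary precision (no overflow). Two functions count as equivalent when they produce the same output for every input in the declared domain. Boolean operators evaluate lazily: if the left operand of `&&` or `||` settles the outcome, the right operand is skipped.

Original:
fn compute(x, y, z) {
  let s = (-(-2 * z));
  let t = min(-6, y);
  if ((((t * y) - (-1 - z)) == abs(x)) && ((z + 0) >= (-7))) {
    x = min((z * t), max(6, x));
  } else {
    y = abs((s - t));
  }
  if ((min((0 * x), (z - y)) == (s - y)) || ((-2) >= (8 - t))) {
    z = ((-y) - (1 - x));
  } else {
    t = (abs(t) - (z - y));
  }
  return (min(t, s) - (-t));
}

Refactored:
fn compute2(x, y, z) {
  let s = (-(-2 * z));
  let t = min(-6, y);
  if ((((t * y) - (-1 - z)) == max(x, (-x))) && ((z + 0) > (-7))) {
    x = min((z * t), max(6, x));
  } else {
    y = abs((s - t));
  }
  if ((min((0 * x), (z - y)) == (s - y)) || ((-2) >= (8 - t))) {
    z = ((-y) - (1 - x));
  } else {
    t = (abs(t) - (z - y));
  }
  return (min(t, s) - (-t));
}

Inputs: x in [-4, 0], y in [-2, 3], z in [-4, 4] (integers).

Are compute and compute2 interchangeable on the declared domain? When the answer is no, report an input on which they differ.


The suspicious edit (`((z + 0) >= (-7))` became `((z + 0) > (-7))`) never changes the result for any input inside the declared domain.
As a probe, take x=0, y=2, z=-2: compute runs s = -4; t = -6; ((((t * y) - (-1 - z)) == abs(x)) && ((z + 0) >= (-7))) -> false; y = 2; ((min((0 * x), (z - y)) == (s - y)) || ((-2) >= (8 - t))) -> false; t = 10; return 6; compute2 runs s = -4; t = -6; ((((t * y) - (-1 - z)) == max(x, (-x))) && ((z + 0) > (-7))) -> false; y = 2; ((min((0 * x), (z - y)) == (s - y)) || ((-2) >= (8 - t))) -> false; t = 10; return 6; both end at 6.
Checked all 270 inputs in the declared domain: the outputs agree on every one.
verdict: equivalent


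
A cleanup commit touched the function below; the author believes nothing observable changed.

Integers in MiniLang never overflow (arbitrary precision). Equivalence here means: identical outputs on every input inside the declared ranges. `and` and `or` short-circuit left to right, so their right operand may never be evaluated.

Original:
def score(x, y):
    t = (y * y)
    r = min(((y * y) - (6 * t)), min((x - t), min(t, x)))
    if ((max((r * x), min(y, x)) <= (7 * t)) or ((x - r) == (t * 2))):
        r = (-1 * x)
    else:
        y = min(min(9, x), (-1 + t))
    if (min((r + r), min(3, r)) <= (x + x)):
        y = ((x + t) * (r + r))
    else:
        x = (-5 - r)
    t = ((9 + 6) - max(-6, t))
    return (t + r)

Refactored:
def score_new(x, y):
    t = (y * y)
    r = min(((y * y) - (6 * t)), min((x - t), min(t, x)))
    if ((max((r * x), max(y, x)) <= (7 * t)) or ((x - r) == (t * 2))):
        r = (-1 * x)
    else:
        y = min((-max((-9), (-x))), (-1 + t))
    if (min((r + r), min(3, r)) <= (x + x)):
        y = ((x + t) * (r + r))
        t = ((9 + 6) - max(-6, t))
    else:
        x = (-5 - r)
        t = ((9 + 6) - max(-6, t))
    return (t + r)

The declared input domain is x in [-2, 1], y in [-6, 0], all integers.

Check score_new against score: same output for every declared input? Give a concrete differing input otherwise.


On input x=1, y=0, score returns 14 while score_new returns 15.
verdict: not equivalent; witness: x=1, y=0


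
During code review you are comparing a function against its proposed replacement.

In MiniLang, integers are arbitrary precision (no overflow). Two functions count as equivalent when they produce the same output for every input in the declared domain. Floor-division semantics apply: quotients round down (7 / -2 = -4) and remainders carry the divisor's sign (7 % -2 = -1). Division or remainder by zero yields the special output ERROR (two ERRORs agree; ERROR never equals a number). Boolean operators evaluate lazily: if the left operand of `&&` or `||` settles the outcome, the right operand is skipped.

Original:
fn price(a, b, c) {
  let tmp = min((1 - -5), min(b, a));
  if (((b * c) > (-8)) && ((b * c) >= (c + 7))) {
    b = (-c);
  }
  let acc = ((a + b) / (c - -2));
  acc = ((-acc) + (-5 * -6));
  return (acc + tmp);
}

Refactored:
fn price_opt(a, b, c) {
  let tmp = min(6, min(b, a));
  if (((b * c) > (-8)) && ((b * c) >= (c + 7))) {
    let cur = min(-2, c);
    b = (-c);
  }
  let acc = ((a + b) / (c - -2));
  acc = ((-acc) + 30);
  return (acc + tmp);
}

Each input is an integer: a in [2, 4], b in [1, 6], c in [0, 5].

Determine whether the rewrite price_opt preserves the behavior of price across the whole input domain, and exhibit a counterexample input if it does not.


Side by side, the visible changes include: statement counts differ, plus min/max/abs usage differs, plus local variable names differ, plus arithmetic usage differs, plus constant usage differs.
Spot check at a=3, b=3, c=1 — price: tmp becomes 3; next (((b * c) > (-8)) && ((b * c) >= (c + 7))) evaluates to false; next acc becomes 2; next acc becomes 28; next final value 31. price_opt: tmp becomes 3; next (((b * c) > (-8)) && ((b * c) >= (c + 7))) evaluates to false; next acc becomes 2; next acc becomes 28; next final value 31. Both give 31.
Checked all 108 inputs in the declared domain: the outputs agree on every one.
verdict: equivalent


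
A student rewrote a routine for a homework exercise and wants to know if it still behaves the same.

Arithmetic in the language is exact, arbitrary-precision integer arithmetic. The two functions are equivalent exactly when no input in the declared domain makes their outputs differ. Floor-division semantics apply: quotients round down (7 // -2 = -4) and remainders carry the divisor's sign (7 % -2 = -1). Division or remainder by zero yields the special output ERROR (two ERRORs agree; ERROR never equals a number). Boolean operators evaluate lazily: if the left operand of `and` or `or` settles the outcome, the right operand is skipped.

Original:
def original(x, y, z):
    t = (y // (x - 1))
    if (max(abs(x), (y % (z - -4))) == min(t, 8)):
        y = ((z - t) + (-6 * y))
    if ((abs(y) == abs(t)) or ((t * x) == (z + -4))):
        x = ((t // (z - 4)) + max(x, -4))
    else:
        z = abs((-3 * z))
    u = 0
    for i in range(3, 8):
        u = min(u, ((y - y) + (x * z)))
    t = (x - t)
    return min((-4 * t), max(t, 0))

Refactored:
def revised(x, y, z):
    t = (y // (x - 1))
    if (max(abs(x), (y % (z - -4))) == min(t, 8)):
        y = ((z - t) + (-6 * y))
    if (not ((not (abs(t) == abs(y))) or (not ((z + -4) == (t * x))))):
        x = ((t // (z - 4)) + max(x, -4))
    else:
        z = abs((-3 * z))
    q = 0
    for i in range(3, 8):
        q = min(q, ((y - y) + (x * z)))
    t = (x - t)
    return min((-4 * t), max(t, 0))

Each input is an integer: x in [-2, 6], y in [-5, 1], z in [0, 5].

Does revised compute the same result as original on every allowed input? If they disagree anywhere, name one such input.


The rewrite breaks on x=-2, y=-2, z=4, where the results are ERROR and 0.
original: t := 0 | (max(abs(x), (y % (z - -4))) == min(t, 8)): false | ((abs(y) == abs(t)) or ((t * x) == (z + -4))): true | divide-by-zero, output ERROR
revised: t := 0 | (max(abs(x), (y % (z - -4))) == min(t, 8)): false | (not ((not (abs(t) == abs(y))) or (not ((z + -4) == (t * x))))): false | z := 12 | q := 0 | iter i=3: | q := -24 | iter i=4: | q := -24 | iter i=5: | q := -24 | iter i=6: | q := -24 | iter i=7: | q := -24 | t := -2 | result 0
verdict: not equivalent; witness: x=-2, y=-2, z=4


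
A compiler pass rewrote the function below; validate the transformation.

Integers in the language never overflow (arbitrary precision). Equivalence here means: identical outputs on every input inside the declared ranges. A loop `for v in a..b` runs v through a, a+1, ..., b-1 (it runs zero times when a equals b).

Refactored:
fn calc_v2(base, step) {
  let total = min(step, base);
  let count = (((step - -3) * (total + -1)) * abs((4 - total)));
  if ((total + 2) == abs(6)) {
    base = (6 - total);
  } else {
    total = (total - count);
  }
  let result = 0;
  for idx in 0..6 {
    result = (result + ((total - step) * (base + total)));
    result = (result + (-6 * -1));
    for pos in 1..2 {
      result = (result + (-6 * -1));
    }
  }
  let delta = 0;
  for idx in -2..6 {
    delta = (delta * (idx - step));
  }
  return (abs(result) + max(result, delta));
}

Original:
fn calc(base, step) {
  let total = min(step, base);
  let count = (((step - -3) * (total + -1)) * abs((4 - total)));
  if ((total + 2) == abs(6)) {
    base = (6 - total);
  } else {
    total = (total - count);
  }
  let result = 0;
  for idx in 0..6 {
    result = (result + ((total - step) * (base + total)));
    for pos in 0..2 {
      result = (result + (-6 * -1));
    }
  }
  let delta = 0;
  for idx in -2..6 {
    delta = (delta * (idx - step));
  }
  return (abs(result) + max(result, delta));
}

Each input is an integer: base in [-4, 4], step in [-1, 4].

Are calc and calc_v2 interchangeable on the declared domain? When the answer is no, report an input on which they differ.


Changes here: loop structure differs; and statement counts differ; and arithmetic usage differs; and constant usage differs; the full 54-point sweep finds no disagreement.
verdict: equivalent


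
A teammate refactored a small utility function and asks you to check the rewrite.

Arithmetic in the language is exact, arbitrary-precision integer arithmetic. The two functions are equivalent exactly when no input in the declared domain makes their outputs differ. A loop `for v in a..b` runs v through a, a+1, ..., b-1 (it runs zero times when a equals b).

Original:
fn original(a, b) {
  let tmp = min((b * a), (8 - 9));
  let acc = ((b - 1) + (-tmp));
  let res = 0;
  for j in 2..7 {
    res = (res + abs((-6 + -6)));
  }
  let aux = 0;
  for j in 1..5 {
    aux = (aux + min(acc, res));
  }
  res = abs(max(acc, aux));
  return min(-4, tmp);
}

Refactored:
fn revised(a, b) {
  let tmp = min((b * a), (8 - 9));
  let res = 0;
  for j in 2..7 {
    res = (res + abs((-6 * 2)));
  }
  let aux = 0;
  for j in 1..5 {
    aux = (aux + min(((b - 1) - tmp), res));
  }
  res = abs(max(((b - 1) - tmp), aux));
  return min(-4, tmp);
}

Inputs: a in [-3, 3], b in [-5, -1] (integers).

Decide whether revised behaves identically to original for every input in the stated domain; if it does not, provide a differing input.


Changes here: local variable names differ; also arithmetic usage differs; also constant usage differs; also statement counts differ; the full 35-point sweep finds no disagreement.
verdict: equivalent


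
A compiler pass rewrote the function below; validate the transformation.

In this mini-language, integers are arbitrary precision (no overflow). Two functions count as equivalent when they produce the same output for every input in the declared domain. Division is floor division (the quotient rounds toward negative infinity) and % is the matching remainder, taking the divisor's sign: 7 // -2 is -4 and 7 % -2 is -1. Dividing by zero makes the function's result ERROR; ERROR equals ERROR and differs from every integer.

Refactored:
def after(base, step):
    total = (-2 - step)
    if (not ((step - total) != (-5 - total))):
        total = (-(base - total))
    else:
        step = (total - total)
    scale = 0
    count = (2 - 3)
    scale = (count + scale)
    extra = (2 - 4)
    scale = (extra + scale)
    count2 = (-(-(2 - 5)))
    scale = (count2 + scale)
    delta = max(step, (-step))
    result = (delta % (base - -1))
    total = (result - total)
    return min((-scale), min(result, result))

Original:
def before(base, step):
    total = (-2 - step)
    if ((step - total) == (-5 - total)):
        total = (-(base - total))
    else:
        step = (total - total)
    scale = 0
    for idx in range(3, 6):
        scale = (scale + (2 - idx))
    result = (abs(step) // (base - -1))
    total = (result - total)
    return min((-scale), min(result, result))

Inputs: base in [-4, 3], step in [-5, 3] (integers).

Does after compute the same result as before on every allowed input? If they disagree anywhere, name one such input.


Take base=-4, step=-5.
before: total becomes 3; next ((step - total) == (-5 - total)) evaluates to true; next total becomes 7; next scale becomes 0; next at idx=3:; next scale becomes -1; next at idx=4:; next scale becomes -3; next at idx=5:; next scale becomes -6; next result becomes -2; next total becomes -9; next final value -2
after: total becomes 3; next (not ((step - total) != (-5 - total))) evaluates to true; next total becomes 7; next scale becomes 0; next count becomes -1; next scale becomes -1; next extra becomes -2; next scale becomes -3; next count2 becomes -3; next scale becomes -6; next delta becomes 5; next result becomes -1; next total becomes -8; next final value -1
-2 vs -1 — the two versions disagree here.
verdict: not equivalent; witness: base=-4, step=-5


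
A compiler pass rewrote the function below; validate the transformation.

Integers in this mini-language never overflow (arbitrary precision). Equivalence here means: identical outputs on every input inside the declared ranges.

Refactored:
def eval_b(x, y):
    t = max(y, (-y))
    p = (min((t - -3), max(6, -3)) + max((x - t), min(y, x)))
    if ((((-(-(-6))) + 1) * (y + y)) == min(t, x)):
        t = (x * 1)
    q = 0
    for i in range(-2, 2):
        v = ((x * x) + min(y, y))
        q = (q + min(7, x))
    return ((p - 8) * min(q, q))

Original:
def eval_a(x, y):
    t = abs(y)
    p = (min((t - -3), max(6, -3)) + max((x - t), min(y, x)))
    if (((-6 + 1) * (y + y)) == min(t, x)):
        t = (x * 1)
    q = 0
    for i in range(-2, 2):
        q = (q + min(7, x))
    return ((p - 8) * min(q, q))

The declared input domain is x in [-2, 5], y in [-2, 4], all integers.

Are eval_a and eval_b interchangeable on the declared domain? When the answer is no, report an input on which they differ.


Differences: arithmetic usage differs, plus min/max/abs usage differs, plus statement counts differ, plus local variable names differ — yet all 56 inputs agree.
verdict: equivalent


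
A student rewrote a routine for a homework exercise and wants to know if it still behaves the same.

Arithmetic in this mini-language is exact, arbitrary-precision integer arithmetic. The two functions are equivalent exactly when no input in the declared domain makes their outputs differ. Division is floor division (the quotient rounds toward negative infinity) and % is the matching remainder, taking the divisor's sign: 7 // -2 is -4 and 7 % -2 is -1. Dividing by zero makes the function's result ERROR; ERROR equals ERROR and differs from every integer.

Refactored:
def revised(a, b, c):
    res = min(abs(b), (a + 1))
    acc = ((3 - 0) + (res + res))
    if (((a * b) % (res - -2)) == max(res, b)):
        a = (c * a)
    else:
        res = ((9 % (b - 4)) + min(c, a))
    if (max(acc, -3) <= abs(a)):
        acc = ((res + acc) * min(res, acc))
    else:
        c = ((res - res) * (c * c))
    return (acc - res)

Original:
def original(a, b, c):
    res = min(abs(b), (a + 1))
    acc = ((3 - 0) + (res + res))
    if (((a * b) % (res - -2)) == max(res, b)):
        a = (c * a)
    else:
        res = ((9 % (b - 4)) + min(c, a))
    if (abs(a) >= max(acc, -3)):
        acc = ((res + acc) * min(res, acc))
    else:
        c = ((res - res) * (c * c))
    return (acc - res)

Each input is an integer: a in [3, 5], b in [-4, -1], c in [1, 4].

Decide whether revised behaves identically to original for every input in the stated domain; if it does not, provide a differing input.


The two are interchangeable: comparison usage differs, and every declared input agrees.
Tracing a=3, b=-3, c=3: original: res = 3; acc = 9; (((a * b) % (res - -2)) == max(res, b)) -> false; res = -2; (abs(a) >= max(acc, -3)) -> false; c = 0; return 11 | revised: res = 3; acc = 9; (((a * b) % (res - -2)) == max(res, b)) -> false; res = -2; (max(acc, -3) <= abs(a)) -> false; c = 0; return 11 — matching result 11.
An exhaustive pass over the 48 declared inputs shows identical outputs.
verdict: equivalent


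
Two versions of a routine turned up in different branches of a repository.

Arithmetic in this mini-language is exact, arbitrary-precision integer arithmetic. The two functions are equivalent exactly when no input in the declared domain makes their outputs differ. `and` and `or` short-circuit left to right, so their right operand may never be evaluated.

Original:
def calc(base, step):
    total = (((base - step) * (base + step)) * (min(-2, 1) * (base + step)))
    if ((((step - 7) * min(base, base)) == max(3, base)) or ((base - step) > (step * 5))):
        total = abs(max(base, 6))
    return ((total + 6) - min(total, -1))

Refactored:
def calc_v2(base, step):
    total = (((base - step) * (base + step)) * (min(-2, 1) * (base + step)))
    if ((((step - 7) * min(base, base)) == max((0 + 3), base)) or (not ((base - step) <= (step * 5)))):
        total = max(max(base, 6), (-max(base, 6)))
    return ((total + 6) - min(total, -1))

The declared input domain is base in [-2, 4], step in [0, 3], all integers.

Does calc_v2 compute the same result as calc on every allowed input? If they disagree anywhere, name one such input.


The two versions differ — the changes include constant usage differs; also boolean connective usage differs; also arithmetic usage differs; also min/max/abs usage differs; also comparison usage differs.
Spot check at base=4, step=0 — calc: total=-128, then ((((step - 7) * min(base, base)) == max(3, base)) or ((base - step) > (step * 5))) is true, then total=6, then returns 13. calc_v2: total=-128, then ((((step - 7) * min(base, base)) == max((0 + 3), base)) or (not ((base - step) <= (step * 5)))) is true, then total=6, then returns 13. Both give 13.
An exhaustive pass over the 28 declared inputs shows identical outputs.
verdict: equivalent


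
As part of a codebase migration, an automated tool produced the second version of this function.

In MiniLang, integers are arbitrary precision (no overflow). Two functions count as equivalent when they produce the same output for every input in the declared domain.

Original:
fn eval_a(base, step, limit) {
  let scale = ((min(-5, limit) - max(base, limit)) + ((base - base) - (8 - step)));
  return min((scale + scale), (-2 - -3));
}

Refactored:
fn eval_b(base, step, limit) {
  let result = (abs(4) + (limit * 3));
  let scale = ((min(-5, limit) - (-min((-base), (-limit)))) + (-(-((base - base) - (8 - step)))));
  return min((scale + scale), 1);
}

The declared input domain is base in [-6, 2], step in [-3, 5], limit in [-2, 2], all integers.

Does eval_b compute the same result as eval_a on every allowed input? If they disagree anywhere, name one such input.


The two versions differ — the changes include constant usage differs, arithmetic usage differs, statement counts differ, min/max/abs usage differs, local variable names differ.
Spot check at base=-3, step=0, limit=0 — eval_a: scale := -13 | result -26. eval_b: result := 4 | scale := -13 | result -26. Both give -26.
Checked all 405 inputs in the declared domain: the outputs agree on every one.
verdict: equivalent


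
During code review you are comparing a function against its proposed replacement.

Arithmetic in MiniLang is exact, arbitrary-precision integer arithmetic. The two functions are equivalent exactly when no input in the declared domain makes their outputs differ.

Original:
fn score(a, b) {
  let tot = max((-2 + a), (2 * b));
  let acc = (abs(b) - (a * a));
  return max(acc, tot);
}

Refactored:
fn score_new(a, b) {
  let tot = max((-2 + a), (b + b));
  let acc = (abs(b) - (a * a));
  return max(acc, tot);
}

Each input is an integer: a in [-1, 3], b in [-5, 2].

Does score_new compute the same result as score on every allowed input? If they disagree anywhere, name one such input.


Comparing the listings, the differences include: constant usage differs; and arithmetic usage differs.
Tracing a=0, b=0: score: tot=0, then acc=0, then returns 0 | score_new: tot=0, then acc=0, then returns 0 — matching result 0.
Checked all 40 inputs in the declared domain: the outputs agree on every one.
verdict: equivalent


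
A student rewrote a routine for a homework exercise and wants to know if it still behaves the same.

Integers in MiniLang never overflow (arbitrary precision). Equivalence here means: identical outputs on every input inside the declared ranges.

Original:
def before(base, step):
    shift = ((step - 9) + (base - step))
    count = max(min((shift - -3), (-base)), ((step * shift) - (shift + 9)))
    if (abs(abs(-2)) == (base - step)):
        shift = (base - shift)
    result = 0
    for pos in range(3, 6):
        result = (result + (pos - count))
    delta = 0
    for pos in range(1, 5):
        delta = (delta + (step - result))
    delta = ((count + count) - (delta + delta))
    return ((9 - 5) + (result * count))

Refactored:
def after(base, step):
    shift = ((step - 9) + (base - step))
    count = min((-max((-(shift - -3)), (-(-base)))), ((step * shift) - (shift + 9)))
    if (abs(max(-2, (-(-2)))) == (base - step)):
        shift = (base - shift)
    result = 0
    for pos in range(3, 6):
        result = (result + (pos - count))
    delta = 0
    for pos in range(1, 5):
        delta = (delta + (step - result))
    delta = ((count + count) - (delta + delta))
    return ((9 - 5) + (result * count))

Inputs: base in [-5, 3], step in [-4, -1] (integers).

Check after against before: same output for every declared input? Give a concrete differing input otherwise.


Input base=-5, step=-4: -10427 from before versus -491 from after.
verdict: not equivalent; witness: base=-5, step=-4


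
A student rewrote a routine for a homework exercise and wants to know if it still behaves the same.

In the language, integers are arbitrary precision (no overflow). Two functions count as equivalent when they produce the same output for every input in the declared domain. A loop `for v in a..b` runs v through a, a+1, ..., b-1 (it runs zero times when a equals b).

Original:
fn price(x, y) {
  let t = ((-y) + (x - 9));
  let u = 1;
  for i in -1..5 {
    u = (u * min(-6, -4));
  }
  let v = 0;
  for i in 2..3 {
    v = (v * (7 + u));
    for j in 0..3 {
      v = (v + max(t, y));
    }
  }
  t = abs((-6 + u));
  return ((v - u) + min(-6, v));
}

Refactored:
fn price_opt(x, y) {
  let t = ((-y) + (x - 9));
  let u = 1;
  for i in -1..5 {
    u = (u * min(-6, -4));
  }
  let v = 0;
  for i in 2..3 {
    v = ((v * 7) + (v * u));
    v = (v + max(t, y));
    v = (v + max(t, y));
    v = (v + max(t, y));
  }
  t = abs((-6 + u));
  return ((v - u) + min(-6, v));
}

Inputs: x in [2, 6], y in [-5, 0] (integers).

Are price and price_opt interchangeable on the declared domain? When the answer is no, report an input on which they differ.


Comparing the listings, the differences include: arithmetic usage differs; min/max/abs usage differs; statement counts differ; loop structure differs; local variable names differ.
Tracing x=6, y=-4: price: t := 1 | u := 1 | iter i=-1: | u := -6 | iter i=0: | u := 36 | iter i=1: | u := -216 | iter i=2: | u := 1296 | iter i=3: | u := -7776 | iter i=4: | u := 46656 | v := 0 | iter i=2: | v := 0 | iter j=0: | v := 1 | iter j=1: | v := 2 | iter j=2: | v := 3 | t := 46650 | result -46659 | price_opt: t := 1 | u := 1 | iter i=-1: | u := -6 | iter i=0: | u := 36 | iter i=1: | u := -216 | iter i=2: | u := 1296 | iter i=3: | u := -7776 | iter i=4: | u := 46656 | v := 0 | iter i=2: | v := 0 | v := 1 | v := 2 | v := 3 | t := 46650 | result -46659 — matching result -46659.
Across all 30 domain points the two functions coincide.
verdict: equivalent


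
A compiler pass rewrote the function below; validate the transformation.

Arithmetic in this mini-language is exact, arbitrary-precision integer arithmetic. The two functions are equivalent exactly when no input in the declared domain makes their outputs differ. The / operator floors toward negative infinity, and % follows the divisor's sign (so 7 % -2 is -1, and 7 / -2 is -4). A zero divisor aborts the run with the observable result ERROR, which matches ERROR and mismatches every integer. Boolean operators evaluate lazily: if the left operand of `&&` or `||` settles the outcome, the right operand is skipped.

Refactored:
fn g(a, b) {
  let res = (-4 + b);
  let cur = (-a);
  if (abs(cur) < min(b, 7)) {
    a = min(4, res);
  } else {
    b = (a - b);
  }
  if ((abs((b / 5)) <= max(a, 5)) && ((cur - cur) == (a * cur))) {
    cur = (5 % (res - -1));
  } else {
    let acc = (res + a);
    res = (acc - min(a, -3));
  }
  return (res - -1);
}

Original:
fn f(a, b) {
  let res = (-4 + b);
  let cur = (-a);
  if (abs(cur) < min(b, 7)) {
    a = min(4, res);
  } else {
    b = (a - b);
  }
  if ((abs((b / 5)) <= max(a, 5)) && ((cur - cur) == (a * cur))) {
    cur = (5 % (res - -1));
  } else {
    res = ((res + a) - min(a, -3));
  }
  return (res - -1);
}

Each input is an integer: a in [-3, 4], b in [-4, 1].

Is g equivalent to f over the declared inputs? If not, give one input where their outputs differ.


Although local variable names differ, statement counts differ, 48/48 inputs agree.
verdict: equivalent


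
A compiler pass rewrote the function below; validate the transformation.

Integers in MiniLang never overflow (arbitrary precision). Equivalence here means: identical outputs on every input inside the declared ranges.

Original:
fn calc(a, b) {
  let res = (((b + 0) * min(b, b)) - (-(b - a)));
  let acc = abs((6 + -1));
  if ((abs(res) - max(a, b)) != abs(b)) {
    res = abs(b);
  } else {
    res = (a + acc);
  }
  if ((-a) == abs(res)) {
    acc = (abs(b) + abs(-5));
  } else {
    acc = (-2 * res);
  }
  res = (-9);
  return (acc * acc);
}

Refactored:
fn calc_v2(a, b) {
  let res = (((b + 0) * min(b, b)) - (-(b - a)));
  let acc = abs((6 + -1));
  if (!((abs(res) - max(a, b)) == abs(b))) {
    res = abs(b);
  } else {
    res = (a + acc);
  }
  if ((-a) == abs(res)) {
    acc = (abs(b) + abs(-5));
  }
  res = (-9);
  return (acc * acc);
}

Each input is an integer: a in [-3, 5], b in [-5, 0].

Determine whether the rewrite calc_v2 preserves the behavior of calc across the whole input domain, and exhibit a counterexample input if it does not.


Consider the input a=-3, b=-5.
calc: res=23, then acc=5, then ((abs(res) - max(a, b)) != abs(b)) is true, then res=5, then ((-a) == abs(res)) is false, then acc=-10, then res=-9, then returns 100
calc_v2: res=23, then acc=5, then (!((abs(res) - max(a, b)) == abs(b))) is true, then res=5, then ((-a) == abs(res)) is false, then res=-9, then returns 25
100 vs 25 — the two versions disagree here.
verdict: not equivalent; witness: a=-3, b=-5


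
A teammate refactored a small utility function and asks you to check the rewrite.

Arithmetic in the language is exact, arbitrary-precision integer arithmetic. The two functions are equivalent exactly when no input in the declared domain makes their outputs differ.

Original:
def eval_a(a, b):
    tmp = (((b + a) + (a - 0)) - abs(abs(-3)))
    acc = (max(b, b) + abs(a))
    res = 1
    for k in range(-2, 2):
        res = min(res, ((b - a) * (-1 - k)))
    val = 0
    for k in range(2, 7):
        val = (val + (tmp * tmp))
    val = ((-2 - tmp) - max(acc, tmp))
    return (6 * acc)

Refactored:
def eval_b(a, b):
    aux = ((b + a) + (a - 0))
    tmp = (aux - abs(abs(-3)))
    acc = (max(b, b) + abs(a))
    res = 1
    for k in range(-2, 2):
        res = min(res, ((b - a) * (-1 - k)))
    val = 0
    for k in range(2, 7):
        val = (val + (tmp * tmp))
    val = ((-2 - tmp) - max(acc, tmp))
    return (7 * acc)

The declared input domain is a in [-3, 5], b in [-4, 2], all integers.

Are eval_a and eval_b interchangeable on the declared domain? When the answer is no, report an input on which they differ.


The rewrite breaks on a=-3, b=-4, where the results are -6 and -7.
eval_a: tmp = -13; acc = -1; res = 1; [k=-2]; res = -1; [k=-1]; res = -1; [k=0]; res = -1; [k=1]; res = -1; val = 0; [k=2]; val = 169; [k=3]; val = 338; [k=4]; val = 507; [k=5]; val = 676; [k=6]; val = 845; val = 12; return -6
eval_b: aux = -10; tmp = -13; acc = -1; res = 1; [k=-2]; res = -1; [k=-1]; res = -1; [k=0]; res = -1; [k=1]; res = -1; val = 0; [k=2]; val = 169; [k=3]; val = 338; [k=4]; val = 507; [k=5]; val = 676; [k=6]; val = 845; val = 12; return -7
verdict: not equivalent; witness: a=-3, b=-4


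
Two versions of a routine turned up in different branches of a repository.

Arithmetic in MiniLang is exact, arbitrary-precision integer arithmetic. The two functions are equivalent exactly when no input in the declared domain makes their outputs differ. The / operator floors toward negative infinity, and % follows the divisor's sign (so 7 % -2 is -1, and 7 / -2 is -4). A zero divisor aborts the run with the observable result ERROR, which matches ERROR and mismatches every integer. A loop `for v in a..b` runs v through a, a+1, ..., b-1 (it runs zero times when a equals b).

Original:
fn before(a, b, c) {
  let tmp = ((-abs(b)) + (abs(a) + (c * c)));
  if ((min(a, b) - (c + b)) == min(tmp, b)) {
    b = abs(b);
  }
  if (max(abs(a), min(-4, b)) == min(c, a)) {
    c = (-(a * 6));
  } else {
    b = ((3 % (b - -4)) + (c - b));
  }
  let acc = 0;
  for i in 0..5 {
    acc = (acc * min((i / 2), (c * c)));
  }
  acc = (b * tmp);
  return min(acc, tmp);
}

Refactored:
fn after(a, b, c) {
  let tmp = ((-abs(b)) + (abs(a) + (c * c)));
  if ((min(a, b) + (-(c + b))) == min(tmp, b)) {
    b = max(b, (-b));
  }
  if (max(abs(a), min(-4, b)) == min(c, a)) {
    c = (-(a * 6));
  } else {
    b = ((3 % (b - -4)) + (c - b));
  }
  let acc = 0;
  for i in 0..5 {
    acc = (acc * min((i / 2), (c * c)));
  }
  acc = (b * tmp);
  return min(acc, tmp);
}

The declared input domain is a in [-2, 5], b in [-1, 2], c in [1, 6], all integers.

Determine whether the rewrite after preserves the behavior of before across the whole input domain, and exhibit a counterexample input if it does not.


Side by side, the visible changes include: min/max/abs usage differs, arithmetic usage differs.
As a probe, take a=2, b=2, c=2: before runs tmp=4, then ((min(a, b) - (c + b)) == min(tmp, b)) is false, then (max(abs(a), min(-4, b)) == min(c, a)) is true, then c=-12, then acc=0, then (i=0), then acc=0, then (i=1), then acc=0, then (i=2), then acc=0, then (i=3), then acc=0, then (i=4), then acc=0, then acc=8, then returns 4; after runs tmp=4, then ((min(a, b) + (-(c + b))) == min(tmp, b)) is false, then (max(abs(a), min(-4, b)) == min(c, a)) is true, then c=-12, then acc=0, then (i=0), then acc=0, then (i=1), then acc=0, then (i=2), then acc=0, then (i=3), then acc=0, then (i=4), then acc=0, then acc=8, then returns 4; both end at 4.
An exhaustive pass over the 192 declared inputs shows identical outputs.
verdict: equivalent
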